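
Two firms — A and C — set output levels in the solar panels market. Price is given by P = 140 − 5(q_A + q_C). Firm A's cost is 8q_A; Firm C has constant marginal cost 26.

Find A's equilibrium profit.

500

Firm A's profit: π = q_A(140 − 5(q_A + q_C)) − 8q_A.
∂π/∂q_A = 132 − 10q_A − 5q_C = 0, so q_A = 13.2 − 0.5q_C.
By the same steps for C: q_C = 11.4 − 0.5q_A.
Solving the two reaction functions simultaneously: (1 − (−0.5)(−0.5))q_A = 13.2 − 0.5·11.4, so 0.75q_A = 7.5 and q_A = 10.
Then q_C = 11.4 − 0.5·10 = 6.4.
Price P = 140 − 5·16.4 = 58.
A's profit: (58 − 8)·10 = 500.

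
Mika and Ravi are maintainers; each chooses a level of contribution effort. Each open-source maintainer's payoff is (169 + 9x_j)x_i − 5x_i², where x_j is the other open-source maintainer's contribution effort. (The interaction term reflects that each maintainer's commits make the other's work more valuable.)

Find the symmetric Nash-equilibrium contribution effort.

169

Mika's payoff is (169 + 9x_R)x_M − 5x_M².
∂π/∂x_M = 169 + 9x_R − 10x_M = 0, so x_M = 16.9 + 0.9x_R.
The game is symmetric, so in equilibrium x_R = x_M: the reaction function gives 0.1x_M = 16.9, hence x_M = 169.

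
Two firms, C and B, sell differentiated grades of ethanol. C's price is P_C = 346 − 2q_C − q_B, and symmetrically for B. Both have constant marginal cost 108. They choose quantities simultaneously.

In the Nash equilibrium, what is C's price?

Firm C's profit: π = q_C(346 − 2q_C − q_B) − 108q_C.
∂π/∂q_C = 238 − 4q_C − q_B = 0 ⇒ q_C = 59.5 − 0.25q_B.
By symmetry q_B = q_C; substituting into the reaction function, 1.25q_C = 59.5 and q_C = 47.6.
P_C = 346 − 2·47.6 − 47.6 = 203.2.

203.2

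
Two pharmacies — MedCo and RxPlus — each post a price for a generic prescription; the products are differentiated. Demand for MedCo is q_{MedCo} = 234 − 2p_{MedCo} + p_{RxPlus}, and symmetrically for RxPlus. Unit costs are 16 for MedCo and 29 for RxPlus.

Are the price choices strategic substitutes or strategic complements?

strategic complements

MedCo's profit: π = (p_{MedCo} − 16)(234 − 2p_{MedCo} + p_{RxPlus}).
∂π/∂p_{MedCo} = 266 − 4p_{MedCo} + p_{RxPlus} = 0 ⇒ p_{MedCo} = 66.5 + 0.25p_{RxPlus}.
The best-response slope dp_{MedCo}/dp_{RxPlus} = 0.25 > 0: the reaction function is upward-sloping, so the choices are strategic complements.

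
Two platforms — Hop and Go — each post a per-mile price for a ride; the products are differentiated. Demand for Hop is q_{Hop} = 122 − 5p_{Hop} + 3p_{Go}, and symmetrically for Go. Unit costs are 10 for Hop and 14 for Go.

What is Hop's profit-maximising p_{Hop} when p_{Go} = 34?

Hop's profit: π = (p_{Hop} − 10)(122 − 5p_{Hop} + 3p_{Go}).
∂π/∂p_{Hop} = 172 − 10p_{Hop} + 3p_{Go} = 0 ⇒ p_{Hop} = 17.2 + 0.3p_{Go}.
At p_{Go} = 34: p_{Hop} = 17.2 + 0.3·34 = 27.4.

27.4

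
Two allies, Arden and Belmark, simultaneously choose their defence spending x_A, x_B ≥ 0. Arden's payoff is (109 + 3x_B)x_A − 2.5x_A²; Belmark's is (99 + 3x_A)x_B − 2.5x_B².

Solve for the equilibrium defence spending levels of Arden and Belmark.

52.625, 51.375

Expanding Arden's payoff: 109x_A + 3x_Bx_A − 2.5x_A².
∂π/∂x_A = 109 + 3x_B − 5x_A = 0, so x_A = 21.8 + 0.6x_B.
Likewise for Belmark: x_B = 19.8 + 0.6x_A.
Plugging x_B into Arden's best response: x_A = 21.8 + 0.6(19.8 + 0.6x_A) ⇒ 0.64x_A = 33.68, so x_A = 52.625.
Then x_B = 19.8 + 0.6·52.625 = 51.375.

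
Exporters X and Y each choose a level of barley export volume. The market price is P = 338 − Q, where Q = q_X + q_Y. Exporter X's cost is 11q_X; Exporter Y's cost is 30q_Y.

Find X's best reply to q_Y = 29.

Exporter X's profit: π = q_X(338 − (q_X + q_Y)) − 11q_X.
∂π/∂q_X = 327 − 2q_X − q_Y = 0, so q_X = 163.5 − 0.5q_Y.
At q_Y = 29: q_X = 163.5 − 0.5·29 = 149.

149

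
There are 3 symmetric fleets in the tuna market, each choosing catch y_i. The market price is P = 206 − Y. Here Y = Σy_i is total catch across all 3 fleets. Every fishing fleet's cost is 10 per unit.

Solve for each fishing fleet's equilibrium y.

A representative fishing fleet's profit is π_i = y_i(206 − Y) − 10y_i, with Y = y_i + Σ_{j≠i} y_j.
First-order condition: 196 − 2y_i − Σ_{j≠i} y_j = 0.
In a symmetric equilibrium every fishing fleet chooses the same y, so Σ_{j≠i} y_j = 2y. The condition becomes 196 − 4y = 0, giving y = 196/4 = 49.

49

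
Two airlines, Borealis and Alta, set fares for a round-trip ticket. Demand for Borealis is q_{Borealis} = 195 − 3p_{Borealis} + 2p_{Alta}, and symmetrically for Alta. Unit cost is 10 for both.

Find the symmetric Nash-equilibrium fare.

Borealis's profit: π = (p_{Borealis} − 10)(195 − 3p_{Borealis} + 2p_{Alta}).
∂π/∂p_{Borealis} = 225 − 6p_{Borealis} + 2p_{Alta} = 0 ⇒ p_{Borealis} = 37.5 + (1/3)p_{Alta}.
The game is symmetric, so in equilibrium p_{Alta} = p_{Borealis}: the reaction function gives (2/3)p_{Borealis} = 37.5, hence p_{Borealis} = 56.25.

56.25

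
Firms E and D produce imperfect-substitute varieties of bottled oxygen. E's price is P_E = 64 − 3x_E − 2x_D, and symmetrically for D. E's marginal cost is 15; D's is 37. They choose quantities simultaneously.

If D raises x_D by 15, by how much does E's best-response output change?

-5

Firm E's profit: π = x_E(64 − 3x_E − 2x_D) − 15x_E.
∂π/∂x_E = 49 − 6x_E − 2x_D = 0 ⇒ x_E = 49/6 − (1/3)x_D.
The reaction-function slope is −1/3, so a 15-unit rise in x_D moves x_E by −1/3 × 15 = −5. E's best response falls — the actions are strategic substitutes.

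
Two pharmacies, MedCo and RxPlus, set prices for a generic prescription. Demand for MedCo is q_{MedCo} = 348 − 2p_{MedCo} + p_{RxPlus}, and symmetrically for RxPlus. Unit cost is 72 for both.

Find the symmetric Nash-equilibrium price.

164

MedCo's profit: π = (p_{MedCo} − 72)(348 − 2p_{MedCo} + p_{RxPlus}).
∂π/∂p_{MedCo} = 492 − 4p_{MedCo} + p_{RxPlus} = 0 ⇒ p_{MedCo} = 123 + 0.25p_{RxPlus}.
Setting p_{MedCo} = p_{RxPlus} in the reaction function: p_{MedCo} = 123 + 0.25p_{MedCo}, so p_{MedCo} = 123 / 0.75 = 164.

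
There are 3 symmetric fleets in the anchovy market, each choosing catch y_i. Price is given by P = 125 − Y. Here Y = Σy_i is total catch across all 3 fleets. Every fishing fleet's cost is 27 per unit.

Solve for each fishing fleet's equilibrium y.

A representative fishing fleet's profit is π_i = y_i(125 − Y) − 27y_i, with Y = y_i + Σ_{j≠i} y_j.
First-order condition: 98 − 2y_i − Σ_{j≠i} y_j = 0.
With identical fishing fleets, set every y_j = y: then 98 − 2y − 2y = 0, i.e. y = 98/4 = 24.5.

24.5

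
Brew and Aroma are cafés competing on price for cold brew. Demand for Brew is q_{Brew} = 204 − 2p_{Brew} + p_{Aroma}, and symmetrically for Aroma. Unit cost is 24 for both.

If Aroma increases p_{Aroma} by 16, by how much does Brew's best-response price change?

Brew's profit: π = (p_{Brew} − 24)(204 − 2p_{Brew} + p_{Aroma}).
∂π/∂p_{Brew} = 252 − 4p_{Brew} + p_{Aroma} = 0 ⇒ p_{Brew} = 63 + 0.25p_{Aroma}.
The reaction-function slope is 0.25, so a 16-unit rise in p_{Aroma} moves p_{Brew} by 0.25 × 16 = 4. Brew's best response rises — the actions are strategic complements.

4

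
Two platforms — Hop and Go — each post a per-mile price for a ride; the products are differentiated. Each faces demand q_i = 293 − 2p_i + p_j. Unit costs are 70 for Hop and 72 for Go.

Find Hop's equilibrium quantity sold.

149.2

Hop's profit: π = (p_{Hop} − 70)(293 − 2p_{Hop} + p_{Go}).
∂π/∂p_{Hop} = 433 − 4p_{Hop} + p_{Go} = 0 ⇒ p_{Hop} = 108.25 + 0.25p_{Go}.
Similarly p_{Go} = 109.25 + 0.25p_{Hop}.
Solving the two reaction functions simultaneously: (1 − (0.25)(0.25))p_{Hop} = 108.25 + 0.25·109.25, so 0.9375p_{Hop} = 135.5625 and p_{Hop} = 144.6.
Then p_{Go} = 109.25 + 0.25·144.6 = 145.4.
q_{Hop} = 293 − 2·144.6 + 145.4 = 149.2.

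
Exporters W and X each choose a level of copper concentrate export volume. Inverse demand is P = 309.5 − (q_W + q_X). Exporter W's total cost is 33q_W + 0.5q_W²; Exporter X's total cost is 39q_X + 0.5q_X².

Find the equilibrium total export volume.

136.75

Exporter W's profit: π = q_W(309.5 − (q_W + q_X)) − 33q_W − 0.5q_W².
∂π/∂q_W = 276.5 − 3q_W − q_X = 0, so q_W = 553/6 − (1/3)q_X.
By the same steps for X: q_X = 541/6 − (1/3)q_W.
Solving the two reaction functions simultaneously: (1 − (−1/3)(−1/3))q_W = 553/6 − (1/3)·(541/6), so (8/9)q_W = 559/9 and q_W = 69.875.
Then q_X = 541/6 − (1/3)·69.875 = 66.875.
Total export volume: 69.875 + 66.875 = 136.75.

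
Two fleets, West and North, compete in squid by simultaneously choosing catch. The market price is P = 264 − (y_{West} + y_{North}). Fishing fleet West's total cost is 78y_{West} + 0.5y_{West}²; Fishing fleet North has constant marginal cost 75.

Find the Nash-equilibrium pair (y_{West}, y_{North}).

Fishing fleet West's profit: π = y_{West}(264 − (y_{West} + y_{North})) − 78y_{West} − 0.5y_{West}².
∂π/∂y_{West} = 186 − 3y_{West} − y_{North} = 0, so y_{West} = 62 − (1/3)y_{North}.
For North: ∂π/∂y_{North} = 189 − 2y_{North} − y_{West} = 0 ⇒ y_{North} = 94.5 − 0.5y_{West}.
Substituting the second reaction function into the first: y_{West} = 62 − (1/3)(94.5 − 0.5y_{West}), which gives (5/6)y_{West} = 30.5 ⇒ y_{West} = 36.6.
Then y_{North} = 94.5 − 0.5·36.6 = 76.2.

36.6, 76.2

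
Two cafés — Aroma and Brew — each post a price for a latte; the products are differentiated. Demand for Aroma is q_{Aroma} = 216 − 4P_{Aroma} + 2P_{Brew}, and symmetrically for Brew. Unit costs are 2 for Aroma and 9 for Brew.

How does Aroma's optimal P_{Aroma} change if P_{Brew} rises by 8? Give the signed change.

Aroma's profit: π = (P_{Aroma} − 2)(216 − 4P_{Aroma} + 2P_{Brew}).
∂π/∂P_{Aroma} = 224 − 8P_{Aroma} + 2P_{Brew} = 0 ⇒ P_{Aroma} = 28 + 0.25P_{Brew}.
The reaction-function slope is 0.25, so an 8-unit rise in P_{Brew} moves P_{Aroma} by 0.25 × 8 = 2. Aroma's best response rises — the actions are strategic complements.

2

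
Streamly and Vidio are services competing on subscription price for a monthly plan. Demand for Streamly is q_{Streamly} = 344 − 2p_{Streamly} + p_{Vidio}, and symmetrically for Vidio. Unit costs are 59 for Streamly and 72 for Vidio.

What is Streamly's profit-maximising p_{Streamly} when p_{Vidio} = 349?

202.75

Streamly's profit: π = (p_{Streamly} − 59)(344 − 2p_{Streamly} + p_{Vidio}).
∂π/∂p_{Streamly} = 462 − 4p_{Streamly} + p_{Vidio} = 0 ⇒ p_{Streamly} = 115.5 + 0.25p_{Vidio}.
At p_{Vidio} = 349: p_{Streamly} = 115.5 + 0.25·349 = 202.75.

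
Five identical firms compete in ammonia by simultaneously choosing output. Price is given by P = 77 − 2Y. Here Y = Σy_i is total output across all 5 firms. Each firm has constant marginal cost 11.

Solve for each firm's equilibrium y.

5.5

A representative firm's profit is π_i = y_i(77 − 2Y) − 11y_i, with Y = y_i + Σ_{j≠i} y_j.
First-order condition: 66 − 4y_i − 2Σ_{j≠i} y_j = 0.
Imposing symmetry (y_j = y for all j) turns Σ_{j≠i} y_j into 4y, so 66 = 12y and y = 5.5.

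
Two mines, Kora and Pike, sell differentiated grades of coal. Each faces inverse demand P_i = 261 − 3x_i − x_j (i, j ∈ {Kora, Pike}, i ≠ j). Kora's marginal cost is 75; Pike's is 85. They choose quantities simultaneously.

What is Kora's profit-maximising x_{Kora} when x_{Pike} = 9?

29.5

Mine Kora's profit: π = x_{Kora}(261 − 3x_{Kora} − x_{Pike}) − 75x_{Kora}.
∂π/∂x_{Kora} = 186 − 6x_{Kora} − x_{Pike} = 0 ⇒ x_{Kora} = 31 − (1/6)x_{Pike}.
At x_{Pike} = 9: x_{Kora} = 31 − (1/6)·9 = 29.5.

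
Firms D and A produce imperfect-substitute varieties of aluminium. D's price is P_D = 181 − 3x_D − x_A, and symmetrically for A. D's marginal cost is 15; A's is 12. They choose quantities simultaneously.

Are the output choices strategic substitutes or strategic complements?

strategic substitutes

Firm D's profit: π = x_D(181 − 3x_D − x_A) − 15x_D.
∂π/∂x_D = 166 − 6x_D − x_A = 0 ⇒ x_D = 83/3 − (1/6)x_A.
The best-response slope dx_D/dx_A = −1/6 < 0: the reaction function is downward-sloping, so the choices are strategic substitutes.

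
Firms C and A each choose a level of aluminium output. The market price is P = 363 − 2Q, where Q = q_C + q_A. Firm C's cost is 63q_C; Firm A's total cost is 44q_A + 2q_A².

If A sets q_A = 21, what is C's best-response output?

Firm C's profit: π = q_C(363 − 2(q_C + q_A)) − 63q_C.
∂π/∂q_C = 300 − 4q_C − 2q_A = 0, so q_C = 75 − 0.5q_A.
At q_A = 21: q_C = 75 − 0.5·21 = 64.5.

64.5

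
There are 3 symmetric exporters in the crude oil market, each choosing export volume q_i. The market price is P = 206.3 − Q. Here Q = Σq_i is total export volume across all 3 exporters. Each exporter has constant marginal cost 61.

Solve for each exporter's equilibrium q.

A representative exporter's profit is π_i = q_i(206.3 − Q) − 61q_i, with Q = q_i + Σ_{j≠i} q_j.
First-order condition: 145.3 − 2q_i − Σ_{j≠i} q_j = 0.
In a symmetric equilibrium every exporter chooses the same q, so Σ_{j≠i} q_j = 2q. The condition becomes 145.3 − 4q = 0, giving q = 145.3/4 = 36.325.

36.325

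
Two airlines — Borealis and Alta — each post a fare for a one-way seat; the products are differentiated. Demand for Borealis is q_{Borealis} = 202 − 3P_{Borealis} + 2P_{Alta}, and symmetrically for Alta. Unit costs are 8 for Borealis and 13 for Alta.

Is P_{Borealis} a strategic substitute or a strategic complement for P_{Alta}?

Borealis's profit: π = (P_{Borealis} − 8)(202 − 3P_{Borealis} + 2P_{Alta}).
∂π/∂P_{Borealis} = 226 − 6P_{Borealis} + 2P_{Alta} = 0 ⇒ P_{Borealis} = 113/3 + (1/3)P_{Alta}.
The best-response slope dP_{Borealis}/dP_{Alta} = 1/3 > 0: the reaction function is upward-sloping, so the choices are strategic complements.

strategic complements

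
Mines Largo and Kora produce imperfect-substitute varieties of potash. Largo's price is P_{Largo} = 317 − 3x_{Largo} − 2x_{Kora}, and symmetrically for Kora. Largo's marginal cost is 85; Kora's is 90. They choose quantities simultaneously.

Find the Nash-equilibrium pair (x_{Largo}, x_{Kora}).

29.3125, 28.0625

Mine Largo's profit: π = x_{Largo}(317 − 3x_{Largo} − 2x_{Kora}) − 85x_{Largo}.
∂π/∂x_{Largo} = 232 − 6x_{Largo} − 2x_{Kora} = 0 ⇒ x_{Largo} = 116/3 − (1/3)x_{Kora}.
Similarly x_{Kora} = 227/6 − (1/3)x_{Largo}.
Plugging x_{Kora} into Largo's best response: x_{Largo} = 116/3 − (1/3)(227/6 − (1/3)x_{Largo}) ⇒ (8/9)x_{Largo} = 469/18, so x_{Largo} = 29.3125.
Then x_{Kora} = 227/6 − (1/3)·29.3125 = 28.0625.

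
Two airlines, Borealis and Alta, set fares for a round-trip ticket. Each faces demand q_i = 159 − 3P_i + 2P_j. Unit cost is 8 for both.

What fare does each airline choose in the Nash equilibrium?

45.75

Borealis's profit: π = (P_{Borealis} − 8)(159 − 3P_{Borealis} + 2P_{Alta}).
∂π/∂P_{Borealis} = 183 − 6P_{Borealis} + 2P_{Alta} = 0 ⇒ P_{Borealis} = 30.5 + (1/3)P_{Alta}.
By symmetry P_{Alta} = P_{Borealis}; substituting into the reaction function, (2/3)P_{Borealis} = 30.5 and P_{Borealis} = 45.75.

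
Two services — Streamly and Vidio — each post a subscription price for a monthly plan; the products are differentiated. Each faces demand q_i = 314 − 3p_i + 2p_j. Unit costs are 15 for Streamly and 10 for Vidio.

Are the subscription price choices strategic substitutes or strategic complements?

Streamly's profit: π = (p_{Streamly} − 15)(314 − 3p_{Streamly} + 2p_{Vidio}).
∂π/∂p_{Streamly} = 359 − 6p_{Streamly} + 2p_{Vidio} = 0 ⇒ p_{Streamly} = 359/6 + (1/3)p_{Vidio}.
The best-response slope dp_{Streamly}/dp_{Vidio} = 1/3 > 0: the reaction function is upward-sloping, so the choices are strategic complements.

strategic complements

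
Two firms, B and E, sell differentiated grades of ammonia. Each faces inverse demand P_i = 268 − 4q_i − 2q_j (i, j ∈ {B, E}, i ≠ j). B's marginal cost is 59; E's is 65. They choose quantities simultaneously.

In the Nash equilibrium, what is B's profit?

1780.84

Firm B's profit: π = q_B(268 − 4q_B − 2q_E) − 59q_B.
∂π/∂q_B = 209 − 8q_B − 2q_E = 0 ⇒ q_B = 26.125 − 0.25q_E.
Similarly q_E = 25.375 − 0.25q_B.
Plugging q_E into B's best response: q_B = 26.125 − 0.25(25.375 − 0.25q_B) ⇒ 0.9375q_B = 633/32, so q_B = 21.1.
Then q_E = 25.375 − 0.25·21.1 = 20.1.
P_B = 268 − 4·21.1 − 2·20.1 = 143.4.
Profit = (143.4 − 59)·21.1 = 1780.84.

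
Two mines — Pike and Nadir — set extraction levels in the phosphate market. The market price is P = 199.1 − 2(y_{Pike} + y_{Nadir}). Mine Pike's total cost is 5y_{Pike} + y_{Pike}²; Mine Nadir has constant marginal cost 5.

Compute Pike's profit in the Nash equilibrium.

1130.2443

Mine Pike's profit: π = y_{Pike}(199.1 − 2(y_{Pike} + y_{Nadir})) − 5y_{Pike} − y_{Pike}².
∂π/∂y_{Pike} = 194.1 − 6y_{Pike} − 2y_{Nadir} = 0, so y_{Pike} = 32.35 − (1/3)y_{Nadir}.
For Nadir: ∂π/∂y_{Nadir} = 194.1 − 4y_{Nadir} − 2y_{Pike} = 0 ⇒ y_{Nadir} = 48.525 − 0.5y_{Pike}.
Substituting the second reaction function into the first: y_{Pike} = 32.35 − (1/3)(48.525 − 0.5y_{Pike}), which gives (5/6)y_{Pike} = 16.175 ⇒ y_{Pike} = 19.41.
Then y_{Nadir} = 48.525 − 0.5·19.41 = 38.82.
Price P = 199.1 − 2·58.23 = 82.64.
Pike's profit: (82.64 − 5)·19.41 − (19.41)² = 1130.2443.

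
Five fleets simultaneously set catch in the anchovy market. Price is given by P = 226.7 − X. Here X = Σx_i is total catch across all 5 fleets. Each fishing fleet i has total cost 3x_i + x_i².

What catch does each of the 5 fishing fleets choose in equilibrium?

A representative fishing fleet's profit is π_i = x_i(226.7 − X) − 3x_i − x_i², with X = x_i + Σ_{j≠i} x_j.
First-order condition: 223.7 − 4x_i − Σ_{j≠i} x_j = 0.
In a symmetric equilibrium every fishing fleet chooses the same x, so Σ_{j≠i} x_j = 4x. The condition becomes 223.7 − 8x = 0, giving x = 223.7/8 = 27.9625.

27.9625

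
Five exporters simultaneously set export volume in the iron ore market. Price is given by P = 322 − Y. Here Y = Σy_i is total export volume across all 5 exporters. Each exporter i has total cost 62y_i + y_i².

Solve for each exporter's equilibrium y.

A representative exporter's profit is π_i = y_i(322 − Y) − 62y_i − y_i², with Y = y_i + Σ_{j≠i} y_j.
First-order condition: 260 − 4y_i − Σ_{j≠i} y_j = 0.
In a symmetric equilibrium every exporter chooses the same y, so Σ_{j≠i} y_j = 4y. The condition becomes 260 − 8y = 0, giving y = 260/8 = 32.5.

32.5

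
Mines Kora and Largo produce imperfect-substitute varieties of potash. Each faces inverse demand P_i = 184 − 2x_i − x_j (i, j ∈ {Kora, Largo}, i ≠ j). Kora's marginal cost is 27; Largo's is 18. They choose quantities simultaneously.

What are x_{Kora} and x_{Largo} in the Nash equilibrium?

Mine Kora's profit: π = x_{Kora}(184 − 2x_{Kora} − x_{Largo}) − 27x_{Kora}.
∂π/∂x_{Kora} = 157 − 4x_{Kora} − x_{Largo} = 0 ⇒ x_{Kora} = 39.25 − 0.25x_{Largo}.
Similarly x_{Largo} = 41.5 − 0.25x_{Kora}.
Substituting the second reaction function into the first: x_{Kora} = 39.25 − 0.25(41.5 − 0.25x_{Kora}), which gives 0.9375x_{Kora} = 28.875 ⇒ x_{Kora} = 30.8.
Then x_{Largo} = 41.5 − 0.25·30.8 = 33.8.

30.8, 33.8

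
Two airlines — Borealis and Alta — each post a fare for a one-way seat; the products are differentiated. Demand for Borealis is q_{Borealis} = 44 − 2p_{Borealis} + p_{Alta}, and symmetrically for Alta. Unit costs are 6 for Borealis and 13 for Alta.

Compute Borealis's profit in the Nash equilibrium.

Borealis's profit: π = (p_{Borealis} − 6)(44 − 2p_{Borealis} + p_{Alta}).
∂π/∂p_{Borealis} = 56 − 4p_{Borealis} + p_{Alta} = 0 ⇒ p_{Borealis} = 14 + 0.25p_{Alta}.
Similarly p_{Alta} = 17.5 + 0.25p_{Borealis}.
Solving the two reaction functions simultaneously: (1 − (0.25)(0.25))p_{Borealis} = 14 + 0.25·17.5, so 0.9375p_{Borealis} = 18.375 and p_{Borealis} = 19.6.
Then p_{Alta} = 17.5 + 0.25·19.6 = 22.4.
q_{Borealis} = 44 − 2·19.6 + 22.4 = 27.2.
Profit = (19.6 − 6)·27.2 = 369.92.

369.92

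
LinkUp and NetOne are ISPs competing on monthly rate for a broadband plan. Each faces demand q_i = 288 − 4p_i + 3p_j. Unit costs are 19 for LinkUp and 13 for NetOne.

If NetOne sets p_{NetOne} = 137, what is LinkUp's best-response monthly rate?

96.875

LinkUp's profit: π = (p_{LinkUp} − 19)(288 − 4p_{LinkUp} + 3p_{NetOne}).
∂π/∂p_{LinkUp} = 364 − 8p_{LinkUp} + 3p_{NetOne} = 0 ⇒ p_{LinkUp} = 45.5 + 0.375p_{NetOne}.
At p_{NetOne} = 137: p_{LinkUp} = 45.5 + 0.375·137 = 96.875.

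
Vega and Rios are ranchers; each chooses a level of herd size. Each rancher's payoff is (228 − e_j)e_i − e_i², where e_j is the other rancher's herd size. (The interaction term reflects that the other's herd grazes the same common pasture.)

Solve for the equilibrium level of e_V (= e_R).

76

Vega's payoff is (228 − e_R)e_V − e_V².
∂π/∂e_V = 228 − e_R − 2e_V = 0, so e_V = 114 − 0.5e_R.
Setting e_V = e_R in the reaction function: e_V = 114 − 0.5e_V, so e_V = 114 / 1.5 = 76.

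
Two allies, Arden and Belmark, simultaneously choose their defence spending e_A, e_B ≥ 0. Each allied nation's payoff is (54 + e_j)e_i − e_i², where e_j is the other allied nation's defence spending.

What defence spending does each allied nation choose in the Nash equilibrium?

Arden's payoff is (54 + e_B)e_A − e_A².
∂π/∂e_A = 54 + e_B − 2e_A = 0, so e_A = 27 + 0.5e_B.
By symmetry e_B = e_A; substituting into the reaction function, 0.5e_A = 27 and e_A = 54.

54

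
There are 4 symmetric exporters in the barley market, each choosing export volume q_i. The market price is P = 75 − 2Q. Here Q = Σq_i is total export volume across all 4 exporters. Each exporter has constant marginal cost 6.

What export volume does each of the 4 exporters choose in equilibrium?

6.9

A representative exporter's profit is π_i = q_i(75 − 2Q) − 6q_i, with Q = q_i + Σ_{j≠i} q_j.
First-order condition: 69 − 4q_i − 2Σ_{j≠i} q_j = 0.
Imposing symmetry (q_j = q for all j) turns Σ_{j≠i} q_j into 3q, so 69 = 10q and q = 6.9.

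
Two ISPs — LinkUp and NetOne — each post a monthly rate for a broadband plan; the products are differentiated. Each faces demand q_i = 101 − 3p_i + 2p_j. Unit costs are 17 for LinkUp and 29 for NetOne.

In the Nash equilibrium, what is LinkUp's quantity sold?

69.75

LinkUp's profit: π = (p_{LinkUp} − 17)(101 − 3p_{LinkUp} + 2p_{NetOne}).
∂π/∂p_{LinkUp} = 152 − 6p_{LinkUp} + 2p_{NetOne} = 0 ⇒ p_{LinkUp} = 76/3 + (1/3)p_{NetOne}.
Similarly p_{NetOne} = 94/3 + (1/3)p_{LinkUp}.
Substituting the second reaction function into the first: p_{LinkUp} = 76/3 + (1/3)(94/3 + (1/3)p_{LinkUp}), which gives (8/9)p_{LinkUp} = 322/9 ⇒ p_{LinkUp} = 40.25.
Then p_{NetOne} = 94/3 + (1/3)·40.25 = 44.75.
q_{LinkUp} = 101 − 3·40.25 + 2·44.75 = 69.75.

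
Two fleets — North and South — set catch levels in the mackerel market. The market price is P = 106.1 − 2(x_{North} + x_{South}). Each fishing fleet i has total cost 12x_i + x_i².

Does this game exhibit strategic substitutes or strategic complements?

Fishing fleet North's profit: π = x_{North}(106.1 − 2(x_{North} + x_{South})) − 12x_{North} − x_{North}².
∂π/∂x_{North} = 94.1 − 6x_{North} − 2x_{South} = 0, so x_{North} = 941/60 − (1/3)x_{South}.
The best-response slope dx_{North}/dx_{South} = −1/3 < 0: the reaction function is downward-sloping, so the choices are strategic substitutes.

strategic substitutes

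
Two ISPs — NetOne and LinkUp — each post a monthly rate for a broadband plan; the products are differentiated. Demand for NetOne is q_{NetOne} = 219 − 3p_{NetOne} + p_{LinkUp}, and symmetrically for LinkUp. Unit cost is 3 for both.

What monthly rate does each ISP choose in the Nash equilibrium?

NetOne's profit: π = (p_{NetOne} − 3)(219 − 3p_{NetOne} + p_{LinkUp}).
∂π/∂p_{NetOne} = 228 − 6p_{NetOne} + p_{LinkUp} = 0 ⇒ p_{NetOne} = 38 + (1/6)p_{LinkUp}.
Setting p_{NetOne} = p_{LinkUp} in the reaction function: p_{NetOne} = 38 + (1/6)p_{NetOne}, so p_{NetOne} = 38 / (5/6) = 45.6.

45.6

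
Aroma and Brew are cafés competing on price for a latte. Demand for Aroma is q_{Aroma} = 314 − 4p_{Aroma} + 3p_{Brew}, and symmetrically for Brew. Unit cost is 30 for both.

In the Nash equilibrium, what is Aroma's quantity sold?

227.2

Aroma's profit: π = (p_{Aroma} − 30)(314 − 4p_{Aroma} + 3p_{Brew}).
∂π/∂p_{Aroma} = 434 − 8p_{Aroma} + 3p_{Brew} = 0 ⇒ p_{Aroma} = 54.25 + 0.375p_{Brew}.
Setting p_{Aroma} = p_{Brew} in the reaction function: p_{Aroma} = 54.25 + 0.375p_{Aroma}, so p_{Aroma} = 54.25 / 0.625 = 86.8.
q_{Aroma} = 314 − 4·86.8 + 3·86.8 = 227.2.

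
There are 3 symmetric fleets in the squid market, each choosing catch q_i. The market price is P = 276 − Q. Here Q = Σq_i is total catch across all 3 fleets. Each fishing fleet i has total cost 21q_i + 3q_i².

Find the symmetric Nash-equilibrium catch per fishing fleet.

25.5

A representative fishing fleet's profit is π_i = q_i(276 − Q) − 21q_i − 3q_i², with Q = q_i + Σ_{j≠i} q_j.
First-order condition: 255 − 8q_i − Σ_{j≠i} q_j = 0.
Imposing symmetry (q_j = q for all j) turns Σ_{j≠i} q_j into 2q, so 255 = 10q and q = 25.5.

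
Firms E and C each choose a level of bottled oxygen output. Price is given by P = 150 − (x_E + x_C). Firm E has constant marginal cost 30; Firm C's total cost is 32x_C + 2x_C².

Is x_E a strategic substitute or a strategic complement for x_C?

strategic substitutes

Firm E's profit: π = x_E(150 − (x_E + x_C)) − 30x_E.
∂π/∂x_E = 120 − 2x_E − x_C = 0, so x_E = 60 − 0.5x_C.
The best-response slope dx_E/dx_C = −0.5 < 0: the reaction function is downward-sloping, so the choices are strategic substitutes.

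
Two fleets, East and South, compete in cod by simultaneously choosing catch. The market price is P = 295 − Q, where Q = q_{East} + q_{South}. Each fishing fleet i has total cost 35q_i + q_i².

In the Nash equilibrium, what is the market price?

191

Fishing fleet East's profit: π = q_{East}(295 − (q_{East} + q_{South})) − 35q_{East} − q_{East}².
∂π/∂q_{East} = 260 − 4q_{East} − q_{South} = 0, so q_{East} = 65 − 0.25q_{South}.
By symmetry q_{South} = q_{East}; substituting into the reaction function, 1.25q_{East} = 65 and q_{East} = 52.
Equilibrium price: P = 295 − 104 = 191.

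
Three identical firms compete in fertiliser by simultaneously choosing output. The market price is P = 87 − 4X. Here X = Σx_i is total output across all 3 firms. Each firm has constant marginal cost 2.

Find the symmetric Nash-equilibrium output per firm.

A representative firm's profit is π_i = x_i(87 − 4X) − 2x_i, with X = x_i + Σ_{j≠i} x_j.
First-order condition: 85 − 8x_i − 4Σ_{j≠i} x_j = 0.
In a symmetric equilibrium every firm chooses the same x, so Σ_{j≠i} x_j = 2x. The condition becomes 85 − 16x = 0, giving x = 85/16 = 5.3125.

5.3125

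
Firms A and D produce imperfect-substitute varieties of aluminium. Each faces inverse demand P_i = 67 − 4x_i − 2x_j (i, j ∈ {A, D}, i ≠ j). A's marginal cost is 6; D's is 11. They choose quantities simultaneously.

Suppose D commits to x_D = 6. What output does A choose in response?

Firm A's profit: π = x_A(67 − 4x_A − 2x_D) − 6x_A.
∂π/∂x_A = 61 − 8x_A − 2x_D = 0 ⇒ x_A = 7.625 − 0.25x_D.
At x_D = 6: x_A = 7.625 − 0.25·6 = 6.125.

6.125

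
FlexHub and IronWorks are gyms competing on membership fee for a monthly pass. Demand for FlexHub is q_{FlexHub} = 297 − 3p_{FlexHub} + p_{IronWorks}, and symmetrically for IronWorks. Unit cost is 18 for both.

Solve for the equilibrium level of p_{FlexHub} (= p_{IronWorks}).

70.2

FlexHub's profit: π = (p_{FlexHub} − 18)(297 − 3p_{FlexHub} + p_{IronWorks}).
∂π/∂p_{FlexHub} = 351 − 6p_{FlexHub} + p_{IronWorks} = 0 ⇒ p_{FlexHub} = 58.5 + (1/6)p_{IronWorks}.
By symmetry p_{IronWorks} = p_{FlexHub}; substituting into the reaction function, (5/6)p_{FlexHub} = 58.5 and p_{FlexHub} = 70.2.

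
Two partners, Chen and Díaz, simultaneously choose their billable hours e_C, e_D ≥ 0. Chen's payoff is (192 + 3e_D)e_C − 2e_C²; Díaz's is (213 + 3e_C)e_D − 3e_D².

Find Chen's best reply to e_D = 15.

Expanding Chen's payoff: 192e_C + 3e_De_C − 2e_C².
∂π/∂e_C = 192 + 3e_D − 4e_C = 0, so e_C = 48 + 0.75e_D.
At e_D = 15: e_C = 48 + 0.75·15 = 59.25.

59.25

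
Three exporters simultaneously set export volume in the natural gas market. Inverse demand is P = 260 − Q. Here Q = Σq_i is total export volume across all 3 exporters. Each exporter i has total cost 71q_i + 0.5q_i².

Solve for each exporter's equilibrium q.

A representative exporter's profit is π_i = q_i(260 − Q) − 71q_i − 0.5q_i², with Q = q_i + Σ_{j≠i} q_j.
First-order condition: 189 − 3q_i − Σ_{j≠i} q_j = 0.
In a symmetric equilibrium every exporter chooses the same q, so Σ_{j≠i} q_j = 2q. The condition becomes 189 − 5q = 0, giving q = 189/5 = 37.8.

37.8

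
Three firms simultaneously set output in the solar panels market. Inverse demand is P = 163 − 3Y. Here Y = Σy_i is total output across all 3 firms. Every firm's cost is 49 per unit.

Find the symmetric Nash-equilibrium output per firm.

A representative firm's profit is π_i = y_i(163 − 3Y) − 49y_i, with Y = y_i + Σ_{j≠i} y_j.
First-order condition: 114 − 6y_i − 3Σ_{j≠i} y_j = 0.
In a symmetric equilibrium every firm chooses the same y, so Σ_{j≠i} y_j = 2y. The condition becomes 114 − 12y = 0, giving y = 114/12 = 9.5.

9.5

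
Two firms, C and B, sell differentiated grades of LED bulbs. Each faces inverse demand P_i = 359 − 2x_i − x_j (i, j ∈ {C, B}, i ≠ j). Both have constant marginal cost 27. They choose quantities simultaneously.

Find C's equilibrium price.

159.8

Firm C's profit: π = x_C(359 − 2x_C − x_B) − 27x_C.
∂π/∂x_C = 332 − 4x_C − x_B = 0 ⇒ x_C = 83 − 0.25x_B.
Setting x_C = x_B in the reaction function: x_C = 83 − 0.25x_C, so x_C = 83 / 1.25 = 66.4.
P_C = 359 − 2·66.4 − 66.4 = 159.8.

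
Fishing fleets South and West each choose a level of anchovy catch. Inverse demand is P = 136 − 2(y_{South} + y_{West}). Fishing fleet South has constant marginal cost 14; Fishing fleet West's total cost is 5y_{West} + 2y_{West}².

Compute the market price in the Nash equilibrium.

Fishing fleet South's profit: π = y_{South}(136 − 2(y_{South} + y_{West})) − 14y_{South}.
∂π/∂y_{South} = 122 − 4y_{South} − 2y_{West} = 0, so y_{South} = 30.5 − 0.5y_{West}.
For West: ∂π/∂y_{West} = 131 − 8y_{West} − 2y_{South} = 0 ⇒ y_{West} = 16.375 − 0.25y_{South}.
Solving the two reaction functions simultaneously: (1 − (−0.5)(−0.25))y_{South} = 30.5 − 0.5·16.375, so 0.875y_{South} = 22.3125 and y_{South} = 25.5.
Then y_{West} = 16.375 − 0.25·25.5 = 10.
Equilibrium price: P = 136 − 2·35.5 = 65.

65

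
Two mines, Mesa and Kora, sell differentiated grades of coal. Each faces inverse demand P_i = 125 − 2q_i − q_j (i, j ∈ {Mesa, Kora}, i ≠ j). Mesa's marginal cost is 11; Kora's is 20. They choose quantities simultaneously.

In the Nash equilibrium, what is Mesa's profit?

Mine Mesa's profit: π = q_{Mesa}(125 − 2q_{Mesa} − q_{Kora}) − 11q_{Mesa}.
∂π/∂q_{Mesa} = 114 − 4q_{Mesa} − q_{Kora} = 0 ⇒ q_{Mesa} = 28.5 − 0.25q_{Kora}.
Similarly q_{Kora} = 26.25 − 0.25q_{Mesa}.
Substituting the second reaction function into the first: q_{Mesa} = 28.5 − 0.25(26.25 − 0.25q_{Mesa}), which gives 0.9375q_{Mesa} = 21.9375 ⇒ q_{Mesa} = 23.4.
Then q_{Kora} = 26.25 − 0.25·23.4 = 20.4.
P_{Mesa} = 125 − 2·23.4 − 20.4 = 57.8.
Profit = (57.8 − 11)·23.4 = 1095.12.

1095.12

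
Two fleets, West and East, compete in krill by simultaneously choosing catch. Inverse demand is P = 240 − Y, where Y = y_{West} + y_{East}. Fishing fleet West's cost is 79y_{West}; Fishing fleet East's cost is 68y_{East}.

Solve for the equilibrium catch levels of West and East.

50, 61

Fishing fleet West's profit: π = y_{West}(240 − (y_{West} + y_{East})) − 79y_{West}.
∂π/∂y_{West} = 161 − 2y_{West} − y_{East} = 0, so y_{West} = 80.5 − 0.5y_{East}.
By the same steps for East: y_{East} = 86 − 0.5y_{West}.
Substituting the second reaction function into the first: y_{West} = 80.5 − 0.5(86 − 0.5y_{West}), which gives 0.75y_{West} = 37.5 ⇒ y_{West} = 50.
Then y_{East} = 86 − 0.5·50 = 61.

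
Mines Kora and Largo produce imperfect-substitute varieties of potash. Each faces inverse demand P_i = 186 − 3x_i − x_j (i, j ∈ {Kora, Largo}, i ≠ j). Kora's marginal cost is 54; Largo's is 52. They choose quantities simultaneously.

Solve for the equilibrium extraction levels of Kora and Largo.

18.8, 19.2

Mine Kora's profit: π = x_{Kora}(186 − 3x_{Kora} − x_{Largo}) − 54x_{Kora}.
∂π/∂x_{Kora} = 132 − 6x_{Kora} − x_{Largo} = 0 ⇒ x_{Kora} = 22 − (1/6)x_{Largo}.
Similarly x_{Largo} = 67/3 − (1/6)x_{Kora}.
Solving the two reaction functions simultaneously: (1 − (−1/6)(−1/6))x_{Kora} = 22 − (1/6)·(67/3), so (35/36)x_{Kora} = 329/18 and x_{Kora} = 18.8.
Then x_{Largo} = 67/3 − (1/6)·18.8 = 19.2.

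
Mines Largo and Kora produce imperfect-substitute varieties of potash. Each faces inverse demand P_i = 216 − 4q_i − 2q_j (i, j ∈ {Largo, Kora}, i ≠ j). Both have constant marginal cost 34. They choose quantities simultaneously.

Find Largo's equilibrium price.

Mine Largo's profit: π = q_{Largo}(216 − 4q_{Largo} − 2q_{Kora}) − 34q_{Largo}.
∂π/∂q_{Largo} = 182 − 8q_{Largo} − 2q_{Kora} = 0 ⇒ q_{Largo} = 22.75 − 0.25q_{Kora}.
By symmetry q_{Kora} = q_{Largo}; substituting into the reaction function, 1.25q_{Largo} = 22.75 and q_{Largo} = 18.2.
P_{Largo} = 216 − 4·18.2 − 2·18.2 = 106.8.

106.8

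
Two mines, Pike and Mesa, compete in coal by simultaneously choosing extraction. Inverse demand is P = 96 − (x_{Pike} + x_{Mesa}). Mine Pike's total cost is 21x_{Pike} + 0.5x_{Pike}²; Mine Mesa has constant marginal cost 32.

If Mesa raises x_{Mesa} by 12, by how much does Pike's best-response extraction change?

-4

Mine Pike's profit: π = x_{Pike}(96 − (x_{Pike} + x_{Mesa})) − 21x_{Pike} − 0.5x_{Pike}².
∂π/∂x_{Pike} = 75 − 3x_{Pike} − x_{Mesa} = 0, so x_{Pike} = 25 − (1/3)x_{Mesa}.
The reaction-function slope is −1/3, so a 12-unit rise in x_{Mesa} moves x_{Pike} by −1/3 × 12 = −4. Pike's best response falls — the actions are strategic substitutes.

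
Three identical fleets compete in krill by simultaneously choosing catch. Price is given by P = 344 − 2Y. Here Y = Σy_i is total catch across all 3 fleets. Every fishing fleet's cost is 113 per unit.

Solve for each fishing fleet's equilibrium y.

28.875

A representative fishing fleet's profit is π_i = y_i(344 − 2Y) − 113y_i, with Y = y_i + Σ_{j≠i} y_j.
First-order condition: 231 − 4y_i − 2Σ_{j≠i} y_j = 0.
In a symmetric equilibrium every fishing fleet chooses the same y, so Σ_{j≠i} y_j = 2y. The condition becomes 231 − 8y = 0, giving y = 231/8 = 28.875.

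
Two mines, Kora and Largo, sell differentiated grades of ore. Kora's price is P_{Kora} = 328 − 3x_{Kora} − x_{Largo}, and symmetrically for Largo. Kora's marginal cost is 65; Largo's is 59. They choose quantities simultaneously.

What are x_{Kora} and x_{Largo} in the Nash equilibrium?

37.4, 38.6

Mine Kora's profit: π = x_{Kora}(328 − 3x_{Kora} − x_{Largo}) − 65x_{Kora}.
∂π/∂x_{Kora} = 263 − 6x_{Kora} − x_{Largo} = 0 ⇒ x_{Kora} = 263/6 − (1/6)x_{Largo}.
Similarly x_{Largo} = 269/6 − (1/6)x_{Kora}.
Plugging x_{Largo} into Kora's best response: x_{Kora} = 263/6 − (1/6)(269/6 − (1/6)x_{Kora}) ⇒ (35/36)x_{Kora} = 1309/36, so x_{Kora} = 37.4.
Then x_{Largo} = 269/6 − (1/6)·37.4 = 38.6.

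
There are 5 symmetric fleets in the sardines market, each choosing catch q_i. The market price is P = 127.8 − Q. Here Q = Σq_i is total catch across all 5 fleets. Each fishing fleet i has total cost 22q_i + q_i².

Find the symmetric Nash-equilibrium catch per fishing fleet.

A representative fishing fleet's profit is π_i = q_i(127.8 − Q) − 22q_i − q_i², with Q = q_i + Σ_{j≠i} q_j.
First-order condition: 105.8 − 4q_i − Σ_{j≠i} q_j = 0.
With identical fishing fleets, set every q_j = q: then 105.8 − 4q − 4q = 0, i.e. q = 105.8/8 = 13.225.

13.225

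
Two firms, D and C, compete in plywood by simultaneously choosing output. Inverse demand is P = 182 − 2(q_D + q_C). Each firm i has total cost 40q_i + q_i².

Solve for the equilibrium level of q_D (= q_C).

Firm D's profit: π = q_D(182 − 2(q_D + q_C)) − 40q_D − q_D².
∂π/∂q_D = 142 − 6q_D − 2q_C = 0, so q_D = 71/3 − (1/3)q_C.
Setting q_D = q_C in the reaction function: q_D = 71/3 − (1/3)q_D, so q_D = (71/3) / (4/3) = 17.75.

17.75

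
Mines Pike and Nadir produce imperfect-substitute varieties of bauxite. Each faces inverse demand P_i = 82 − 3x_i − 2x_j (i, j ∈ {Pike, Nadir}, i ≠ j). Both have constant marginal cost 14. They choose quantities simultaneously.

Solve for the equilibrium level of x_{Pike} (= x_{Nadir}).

8.5

Mine Pike's profit: π = x_{Pike}(82 − 3x_{Pike} − 2x_{Nadir}) − 14x_{Pike}.
∂π/∂x_{Pike} = 68 − 6x_{Pike} − 2x_{Nadir} = 0 ⇒ x_{Pike} = 34/3 − (1/3)x_{Nadir}.
By symmetry x_{Nadir} = x_{Pike}; substituting into the reaction function, (4/3)x_{Pike} = 34/3 and x_{Pike} = 8.5.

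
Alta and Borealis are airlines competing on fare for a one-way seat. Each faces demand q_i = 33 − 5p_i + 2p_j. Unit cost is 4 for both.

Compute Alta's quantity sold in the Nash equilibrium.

13.125

Alta's profit: π = (p_{Alta} − 4)(33 − 5p_{Alta} + 2p_{Borealis}).
∂π/∂p_{Alta} = 53 − 10p_{Alta} + 2p_{Borealis} = 0 ⇒ p_{Alta} = 5.3 + 0.2p_{Borealis}.
The game is symmetric, so in equilibrium p_{Borealis} = p_{Alta}: the reaction function gives 0.8p_{Alta} = 5.3, hence p_{Alta} = 6.625.
q_{Alta} = 33 − 5·6.625 + 2·6.625 = 13.125.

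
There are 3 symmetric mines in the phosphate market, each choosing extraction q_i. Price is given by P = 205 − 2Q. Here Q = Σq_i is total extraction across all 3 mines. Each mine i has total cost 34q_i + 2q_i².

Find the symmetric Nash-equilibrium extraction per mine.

14.25

A representative mine's profit is π_i = q_i(205 − 2Q) − 34q_i − 2q_i², with Q = q_i + Σ_{j≠i} q_j.
First-order condition: 171 − 8q_i − 2Σ_{j≠i} q_j = 0.
Imposing symmetry (q_j = q for all j) turns Σ_{j≠i} q_j into 2q, so 171 = 12q and q = 14.25.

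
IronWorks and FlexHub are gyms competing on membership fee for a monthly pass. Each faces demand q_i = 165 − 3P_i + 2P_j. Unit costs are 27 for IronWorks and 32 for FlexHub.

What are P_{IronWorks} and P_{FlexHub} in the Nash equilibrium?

IronWorks's profit: π = (P_{IronWorks} − 27)(165 − 3P_{IronWorks} + 2P_{FlexHub}).
∂π/∂P_{IronWorks} = 246 − 6P_{IronWorks} + 2P_{FlexHub} = 0 ⇒ P_{IronWorks} = 41 + (1/3)P_{FlexHub}.
Similarly P_{FlexHub} = 43.5 + (1/3)P_{IronWorks}.
Substituting the second reaction function into the first: P_{IronWorks} = 41 + (1/3)(43.5 + (1/3)P_{IronWorks}), which gives (8/9)P_{IronWorks} = 55.5 ⇒ P_{IronWorks} = 62.4375.
Then P_{FlexHub} = 43.5 + (1/3)·62.4375 = 64.3125.

62.4375, 64.3125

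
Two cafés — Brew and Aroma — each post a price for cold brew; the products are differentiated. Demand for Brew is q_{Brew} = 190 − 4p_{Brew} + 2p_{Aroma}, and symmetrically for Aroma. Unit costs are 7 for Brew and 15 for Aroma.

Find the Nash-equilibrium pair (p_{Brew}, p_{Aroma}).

37.4, 40.6

Brew's profit: π = (p_{Brew} − 7)(190 − 4p_{Brew} + 2p_{Aroma}).
∂π/∂p_{Brew} = 218 − 8p_{Brew} + 2p_{Aroma} = 0 ⇒ p_{Brew} = 27.25 + 0.25p_{Aroma}.
Similarly p_{Aroma} = 31.25 + 0.25p_{Brew}.
Substituting the second reaction function into the first: p_{Brew} = 27.25 + 0.25(31.25 + 0.25p_{Brew}), which gives 0.9375p_{Brew} = 35.0625 ⇒ p_{Brew} = 37.4.
Then p_{Aroma} = 31.25 + 0.25·37.4 = 40.6.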